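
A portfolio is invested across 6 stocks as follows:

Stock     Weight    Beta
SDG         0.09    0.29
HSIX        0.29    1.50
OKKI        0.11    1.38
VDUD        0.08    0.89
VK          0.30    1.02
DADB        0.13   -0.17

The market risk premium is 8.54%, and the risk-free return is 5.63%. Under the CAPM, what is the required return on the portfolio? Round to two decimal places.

13.90%

β_P = Σ w_i β_i = 0.09×0.29 + 0.29×1.50 + 0.11×1.38 + 0.08×0.89 + 0.30×1.02 + 0.13×-0.17 = 0.9680
E(R_P) = R_f + β_P × MRP = 5.63% + 0.9680 × 8.54% = 13.90%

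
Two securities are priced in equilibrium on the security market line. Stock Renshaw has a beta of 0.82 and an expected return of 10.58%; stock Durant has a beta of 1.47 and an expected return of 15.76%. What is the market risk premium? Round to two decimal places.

7.97%

Both satisfy E(R) = R_f + β·MRP, so the slope of the SML is
MRP = (15.76% − 10.58%) / (1.47 − 0.82) = 5.18% / 0.65 = 7.9692%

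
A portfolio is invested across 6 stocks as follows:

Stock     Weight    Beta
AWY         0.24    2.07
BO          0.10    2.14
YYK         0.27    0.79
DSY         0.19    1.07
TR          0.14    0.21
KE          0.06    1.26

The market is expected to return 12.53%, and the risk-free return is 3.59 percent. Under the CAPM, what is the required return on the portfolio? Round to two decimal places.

14.61%

β_P = Σ w_i β_i = 0.24×2.07 + 0.10×2.14 + 0.27×0.79 + 0.19×1.07 + 0.14×0.21 + 0.06×1.26 = 1.2324
MRP = 12.53% − 3.59% = 8.94%
E(R_P) = R_f + β_P × MRP = 3.59% + 1.2324 × 8.94% = 14.61%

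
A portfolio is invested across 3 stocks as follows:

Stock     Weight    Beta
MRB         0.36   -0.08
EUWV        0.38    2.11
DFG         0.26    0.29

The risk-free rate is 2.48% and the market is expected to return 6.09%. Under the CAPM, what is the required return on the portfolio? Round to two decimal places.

5.54%

β_P = Σ w_i β_i = 0.36×-0.08 + 0.38×2.11 + 0.26×0.29 = 0.8484
MRP = 6.09% − 2.48% = 3.61%
E(R_P) = R_f + β_P × MRP = 2.48% + 0.8484 × 3.61% = 5.54%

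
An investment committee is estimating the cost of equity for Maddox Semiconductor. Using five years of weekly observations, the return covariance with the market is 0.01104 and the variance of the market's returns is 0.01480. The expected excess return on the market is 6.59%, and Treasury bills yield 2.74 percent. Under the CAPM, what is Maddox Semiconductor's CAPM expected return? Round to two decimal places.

β = Cov(R_i, R_m) / Var(R_m) = 0.01104 / 0.01480 = 0.7459
E(R) = R_f + β × MRP = 2.74% + 0.7459 × 6.59% = 7.66%

7.66%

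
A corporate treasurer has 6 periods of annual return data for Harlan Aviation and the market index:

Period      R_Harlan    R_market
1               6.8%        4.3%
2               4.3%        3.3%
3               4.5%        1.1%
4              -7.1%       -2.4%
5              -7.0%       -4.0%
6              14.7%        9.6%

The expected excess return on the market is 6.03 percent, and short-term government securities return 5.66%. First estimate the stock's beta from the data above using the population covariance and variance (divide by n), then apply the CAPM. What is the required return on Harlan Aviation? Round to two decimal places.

15.75%

Mean R_i = (6.8 + 4.3 + 4.5 − 7.1 − 7.0 + 14.7) / 6 = 2.7000%
Mean R_m = (4.3 + 3.3 + 1.1 − 2.4 − 4.0 + 9.6) / 6 = 1.9833%
Σ(R_i − R̄_i)(R_m − R̄_m) = 202.4100  ⇒  Cov = 202.4100 / 6 = 33.7350
Σ(R_m − R̄_m)² = 120.9083  ⇒  Var(R_m) = 120.9083 / 6 = 20.1514
β = Cov / Var(R_m) = 33.7350 / 20.1514 = 1.6741
E(R) = R_f + β × MRP = 5.66% + 1.6741 × 6.03% = 15.75%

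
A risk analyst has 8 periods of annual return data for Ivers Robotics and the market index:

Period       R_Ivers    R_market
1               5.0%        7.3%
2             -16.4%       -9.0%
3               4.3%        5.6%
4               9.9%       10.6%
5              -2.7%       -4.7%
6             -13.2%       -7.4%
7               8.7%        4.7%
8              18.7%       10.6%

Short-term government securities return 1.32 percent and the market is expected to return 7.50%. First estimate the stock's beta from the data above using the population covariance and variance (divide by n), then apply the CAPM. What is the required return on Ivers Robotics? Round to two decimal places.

Mean R_i = (5.0 − 16.4 + 4.3 + 9.9 − 2.7 − 13.2 + 8.7 + 18.7) / 8 = 1.7875%
Mean R_m = (7.3 − 9.0 + 5.6 + 10.6 − 4.7 − 7.4 + 4.7 + 10.6) / 8 = 2.2125%
Σ(R_i − R̄_i)(R_m − R̄_m) = 630.9613  ⇒  Cov = 630.9613 / 8 = 78.8702
Σ(R_m − R̄_m)² = 450.1488  ⇒  Var(R_m) = 450.1488 / 8 = 56.2686
β = Cov / Var(R_m) = 78.8702 / 56.2686 = 1.4017
MRP = 7.50% − 1.32% = 6.18%
E(R) = R_f + β × MRP = 1.32% + 1.4017 × 6.18% = 9.98%

9.98%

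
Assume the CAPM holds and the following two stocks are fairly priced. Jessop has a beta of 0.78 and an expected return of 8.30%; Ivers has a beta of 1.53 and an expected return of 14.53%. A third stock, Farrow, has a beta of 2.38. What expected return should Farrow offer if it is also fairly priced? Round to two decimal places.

21.59%

MRP (SML slope) = (14.53% − 8.30%) / (1.53 − 0.78) = 6.23% / 0.75 = 8.3067%
R_f (intercept) = 8.30% − 0.78 × 8.3067% = 1.8208%
E(R_Farrow) = R_f + β × MRP = 1.8208% + 2.38 × 8.3067% = 21.59%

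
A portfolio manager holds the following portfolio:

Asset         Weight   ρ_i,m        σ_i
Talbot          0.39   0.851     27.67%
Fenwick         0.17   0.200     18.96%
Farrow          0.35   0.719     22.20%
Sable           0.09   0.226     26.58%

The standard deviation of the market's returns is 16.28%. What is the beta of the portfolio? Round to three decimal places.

0.980

β_Talbot = 0.851 × 27.67% / 16.28% = 1.4464
β_Fenwick = 0.200 × 18.96% / 16.28% = 0.2329
β_Farrow = 0.719 × 22.20% / 16.28% = 0.9805
β_Sable = 0.226 × 26.58% / 16.28% = 0.3690
β_P = Σ w_i β_i = 0.39×1.4464 + 0.17×0.2329 + 0.35×0.9805 + 0.09×0.3690 = 0.9801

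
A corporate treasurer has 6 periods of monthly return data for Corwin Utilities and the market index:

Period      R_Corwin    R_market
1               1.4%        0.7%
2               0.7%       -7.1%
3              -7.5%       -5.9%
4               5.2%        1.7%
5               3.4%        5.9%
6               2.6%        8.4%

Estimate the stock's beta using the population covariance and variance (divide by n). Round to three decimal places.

0.456

Mean R_i = (1.4 + 0.7 − 7.5 + 5.2 + 3.4 + 2.6) / 6 = 0.9667%
Mean R_m = (0.7 − 7.1 − 5.9 + 1.7 + 5.9 + 8.4) / 6 = 0.6167%
Σ(R_i − R̄_i)(R_m − R̄_m) = 87.4233  ⇒  Cov = 87.4233 / 6 = 14.5706
Σ(R_m − R̄_m)² = 191.6883  ⇒  Var(R_m) = 191.6883 / 6 = 31.9481
β = Cov / Var(R_m) = 14.5706 / 31.9481 = 0.4561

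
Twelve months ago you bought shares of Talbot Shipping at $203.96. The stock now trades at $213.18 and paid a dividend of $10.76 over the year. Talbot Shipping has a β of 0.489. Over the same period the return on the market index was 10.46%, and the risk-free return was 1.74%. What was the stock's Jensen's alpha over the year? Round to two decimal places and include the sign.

Realised HPR = (P1 + D1 − P0) / P0 = (213.18 + 10.76 − 203.96) / 203.96 = 19.98 / 203.96 = 9.7960%
MRP = 10.46% − 1.74% = 8.72%
CAPM required = R_f + β·MRP = 1.74% + 0.489 × 8.72% = 6.00408%
α = realised − required = 9.7960% − 6.00408% = +3.79%

+3.79%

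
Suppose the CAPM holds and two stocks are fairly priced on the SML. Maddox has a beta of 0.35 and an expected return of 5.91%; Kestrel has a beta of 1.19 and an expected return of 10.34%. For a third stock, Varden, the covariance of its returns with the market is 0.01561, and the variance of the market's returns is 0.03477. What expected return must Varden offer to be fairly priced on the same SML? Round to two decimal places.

MRP = (10.34% − 5.91%) / (1.19 − 0.35) = 5.2738%
R_f = 5.91% − 0.35 × 5.2738% = 4.0642%
β_Varden = Cov / Var(R_m) = 0.01561 / 0.03477 = 0.4490
E(R_Varden) = R_f + β × MRP = 4.0642% + 0.4490 × 5.2738% = 6.43%

6.43%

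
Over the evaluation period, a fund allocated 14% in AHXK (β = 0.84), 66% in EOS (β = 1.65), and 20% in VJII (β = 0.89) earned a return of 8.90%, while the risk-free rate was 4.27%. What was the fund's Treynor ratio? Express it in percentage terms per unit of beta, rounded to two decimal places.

β_P = 0.14×0.84 + 0.66×1.65 + 0.20×0.89 = 1.3846
Treynor = (R_P − R_f) / β_P = (8.90% − 4.27%) / 1.3846 = 4.63% / 1.3846 = 3.34%

3.34%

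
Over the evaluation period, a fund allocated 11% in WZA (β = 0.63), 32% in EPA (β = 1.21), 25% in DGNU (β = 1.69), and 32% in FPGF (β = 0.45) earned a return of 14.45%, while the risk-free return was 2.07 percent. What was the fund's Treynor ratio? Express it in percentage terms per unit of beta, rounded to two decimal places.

β_P = 0.11×0.63 + 0.32×1.21 + 0.25×1.69 + 0.32×0.45 = 1.0230
Treynor = (R_P − R_f) / β_P = (14.45% − 2.07%) / 1.0230 = 12.38% / 1.0230 = 12.10%

12.10%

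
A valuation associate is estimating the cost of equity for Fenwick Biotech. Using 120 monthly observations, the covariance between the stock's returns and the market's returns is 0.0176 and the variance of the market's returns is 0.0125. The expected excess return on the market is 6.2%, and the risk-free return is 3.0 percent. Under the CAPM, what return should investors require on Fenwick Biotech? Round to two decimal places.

11.73%

β = Cov(R_i, R_m) / Var(R_m) = 0.0176 / 0.0125 = 1.4080
E(R) = R_f + β × MRP = 3.0% + 1.4080 × 6.2% = 11.73%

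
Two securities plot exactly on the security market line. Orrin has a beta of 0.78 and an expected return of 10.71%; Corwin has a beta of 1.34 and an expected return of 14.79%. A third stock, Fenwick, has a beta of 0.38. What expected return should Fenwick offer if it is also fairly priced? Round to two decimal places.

MRP (SML slope) = (14.79% − 10.71%) / (1.34 − 0.78) = 4.08% / 0.56 = 7.2857%
R_f (intercept) = 10.71% − 0.78 × 7.2857% = 5.0272%
E(R_Fenwick) = R_f + β × MRP = 5.0272% + 0.38 × 7.2857% = 7.80%

7.80%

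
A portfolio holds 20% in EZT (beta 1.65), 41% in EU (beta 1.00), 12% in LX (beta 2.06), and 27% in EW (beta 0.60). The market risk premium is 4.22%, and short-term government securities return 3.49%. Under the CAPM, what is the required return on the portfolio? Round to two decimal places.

8.34%

β_P = Σ w_i β_i = 0.20×1.65 + 0.41×1.00 + 0.12×2.06 + 0.27×0.60 = 1.1492
E(R_P) = R_f + β_P × MRP = 3.49% + 1.1492 × 4.22% = 8.34%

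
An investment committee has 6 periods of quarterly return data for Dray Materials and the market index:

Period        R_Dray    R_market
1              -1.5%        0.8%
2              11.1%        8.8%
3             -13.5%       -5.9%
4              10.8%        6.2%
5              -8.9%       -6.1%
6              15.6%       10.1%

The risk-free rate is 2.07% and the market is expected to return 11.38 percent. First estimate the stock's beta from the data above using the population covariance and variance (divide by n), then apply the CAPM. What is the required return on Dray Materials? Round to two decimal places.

Mean R_i = (-1.5 + 11.1 − 13.5 + 10.8 − 8.9 + 15.6) / 6 = 2.2667%
Mean R_m = (0.8 + 8.8 − 5.9 + 6.2 − 6.1 + 10.1) / 6 = 2.3167%
Σ(R_i − R̄_i)(R_m − R̄_m) = 423.4333  ⇒  Cov = 423.4333 / 6 = 70.5722
Σ(R_m − R̄_m)² = 258.3483  ⇒  Var(R_m) = 258.3483 / 6 = 43.0581
β = Cov / Var(R_m) = 70.5722 / 43.0581 = 1.6390
MRP = 11.38% − 2.07% = 9.31%
E(R) = R_f + β × MRP = 2.07% + 1.6390 × 9.31% = 17.33%

17.33%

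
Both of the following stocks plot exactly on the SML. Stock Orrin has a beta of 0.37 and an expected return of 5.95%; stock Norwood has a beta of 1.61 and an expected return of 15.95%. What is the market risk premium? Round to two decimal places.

Both satisfy E(R) = R_f + β·MRP, so the slope of the SML is
MRP = (15.95% − 5.95%) / (1.61 − 0.37) = 10.00% / 1.24 = 8.0645%

8.06%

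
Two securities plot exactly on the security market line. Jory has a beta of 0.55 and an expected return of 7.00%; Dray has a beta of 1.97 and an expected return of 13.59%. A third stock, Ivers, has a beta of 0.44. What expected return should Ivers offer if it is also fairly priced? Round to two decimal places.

MRP (SML slope) = (13.59% − 7.00%) / (1.97 − 0.55) = 6.59% / 1.42 = 4.6408%
R_f (intercept) = 7.00% − 0.55 × 4.6408% = 4.4476%
E(R_Ivers) = R_f + β × MRP = 4.4476% + 0.44 × 4.6408% = 6.49%

6.49%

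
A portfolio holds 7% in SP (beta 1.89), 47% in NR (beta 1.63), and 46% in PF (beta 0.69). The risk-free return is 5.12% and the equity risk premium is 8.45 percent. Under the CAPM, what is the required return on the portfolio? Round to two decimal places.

β_P = Σ w_i β_i = 0.07×1.89 + 0.47×1.63 + 0.46×0.69 = 1.2158
E(R_P) = R_f + β_P × MRP = 5.12% + 1.2158 × 8.45% = 15.39%

15.39%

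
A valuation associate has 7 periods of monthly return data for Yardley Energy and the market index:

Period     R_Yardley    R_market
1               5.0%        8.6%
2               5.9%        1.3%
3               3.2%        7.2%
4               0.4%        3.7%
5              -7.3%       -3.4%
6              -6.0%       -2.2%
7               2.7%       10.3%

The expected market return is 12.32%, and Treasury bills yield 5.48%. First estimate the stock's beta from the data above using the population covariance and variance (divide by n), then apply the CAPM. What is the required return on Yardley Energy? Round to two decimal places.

10.56%

Mean R_i = (5.0 + 5.9 + 3.2 + 0.4 − 7.3 − 6.0 + 2.7) / 7 = 0.5571%
Mean R_m = (8.6 + 1.3 + 7.2 + 3.7 − 3.4 − 2.2 + 10.3) / 7 = 3.6429%
Σ(R_i − R̄_i)(R_m − R̄_m) = 126.8129  ⇒  Cov = 126.8129 / 7 = 18.1161
Σ(R_m − R̄_m)² = 170.7771  ⇒  Var(R_m) = 170.7771 / 7 = 24.3967
β = Cov / Var(R_m) = 18.1161 / 24.3967 = 0.7426
MRP = 12.32% − 5.48% = 6.84%
E(R) = R_f + β × MRP = 5.48% + 0.7426 × 6.84% = 10.56%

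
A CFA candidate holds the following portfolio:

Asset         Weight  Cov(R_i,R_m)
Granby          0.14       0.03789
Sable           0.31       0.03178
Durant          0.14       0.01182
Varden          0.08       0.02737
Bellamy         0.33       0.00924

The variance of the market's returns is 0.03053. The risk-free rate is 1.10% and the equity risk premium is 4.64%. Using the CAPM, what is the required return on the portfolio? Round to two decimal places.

4.45%

β_Granby = 0.03789 / 0.03053 = 1.2411
β_Sable = 0.03178 / 0.03053 = 1.0409
β_Durant = 0.01182 / 0.03053 = 0.3872
β_Varden = 0.02737 / 0.03053 = 0.8965
β_Bellamy = 0.00924 / 0.03053 = 0.3027
β_P = Σ w_i β_i = 0.14×1.2411 + 0.31×1.0409 + 0.14×0.3872 + 0.08×0.8965 + 0.33×0.3027 = 0.7223
E(R_P) = R_f + β_P × MRP = 1.10% + 0.7223 × 4.64% = 4.45%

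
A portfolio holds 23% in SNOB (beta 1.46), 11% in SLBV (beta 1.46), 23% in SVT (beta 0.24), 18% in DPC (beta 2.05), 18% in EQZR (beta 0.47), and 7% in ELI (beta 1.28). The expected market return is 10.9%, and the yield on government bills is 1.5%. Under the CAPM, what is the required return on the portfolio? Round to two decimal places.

11.79%

β_P = Σ w_i β_i = 0.23×1.46 + 0.11×1.46 + 0.23×0.24 + 0.18×2.05 + 0.18×0.47 + 0.07×1.28 = 1.0948
MRP = 10.9% − 1.5% = 9.40%
E(R_P) = R_f + β_P × MRP = 1.5% + 1.0948 × 9.4% = 11.79%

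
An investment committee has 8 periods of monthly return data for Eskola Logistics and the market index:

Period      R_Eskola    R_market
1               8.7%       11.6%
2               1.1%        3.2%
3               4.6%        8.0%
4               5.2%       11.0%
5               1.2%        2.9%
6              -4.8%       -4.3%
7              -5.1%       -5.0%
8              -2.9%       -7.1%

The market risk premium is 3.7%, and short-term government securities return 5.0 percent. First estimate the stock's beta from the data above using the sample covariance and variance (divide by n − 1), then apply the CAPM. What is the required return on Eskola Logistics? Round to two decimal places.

Mean R_i = (8.7 + 1.1 + 4.6 + 5.2 + 1.2 − 4.8 − 5.1 − 2.9) / 8 = 1.0000%
Mean R_m = (11.6 + 3.2 + 8.0 + 11.0 + 2.9 − 4.3 − 5.0 − 7.1) / 8 = 2.5375%
Σ(R_i − R̄_i)(R_m − R̄_m) = 248.3500  ⇒  Cov = 248.3500 / 7 = 35.4786
Σ(R_m − R̄_m)² = 380.5988  ⇒  Var(R_m) = 380.5988 / 7 = 54.3713
β = Cov / Var(R_m) = 35.4786 / 54.3713 = 0.6525
E(R) = R_f + β × MRP = 5.0% + 0.6525 × 3.7% = 7.41%

7.41%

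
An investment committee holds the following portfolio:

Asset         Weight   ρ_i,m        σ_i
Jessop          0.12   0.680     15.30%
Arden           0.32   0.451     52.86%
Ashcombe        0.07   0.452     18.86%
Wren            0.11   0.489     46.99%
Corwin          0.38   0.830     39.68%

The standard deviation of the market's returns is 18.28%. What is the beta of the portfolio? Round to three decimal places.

1.341

β_Jessop = 0.680 × 15.30% / 18.28% = 0.5691
β_Arden = 0.451 × 52.86% / 18.28% = 1.3041
β_Ashcombe = 0.452 × 18.86% / 18.28% = 0.4663
β_Wren = 0.489 × 46.99% / 18.28% = 1.2570
β_Corwin = 0.830 × 39.68% / 18.28% = 1.8017
β_P = Σ w_i β_i = 0.12×0.5691 + 0.32×1.3041 + 0.07×0.4663 + 0.11×1.2570 + 0.38×1.8017 = 1.3412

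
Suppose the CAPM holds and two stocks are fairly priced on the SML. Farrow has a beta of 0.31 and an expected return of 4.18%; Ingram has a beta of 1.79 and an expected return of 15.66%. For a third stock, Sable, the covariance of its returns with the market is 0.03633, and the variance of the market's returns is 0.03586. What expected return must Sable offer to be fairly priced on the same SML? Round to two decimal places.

MRP = (15.66% − 4.18%) / (1.79 − 0.31) = 7.7568%
R_f = 4.18% − 0.31 × 7.7568% = 1.7754%
β_Sable = Cov / Var(R_m) = 0.03633 / 0.03586 = 1.0131
E(R_Sable) = R_f + β × MRP = 1.7754% + 1.0131 × 7.7568% = 9.63%

9.63%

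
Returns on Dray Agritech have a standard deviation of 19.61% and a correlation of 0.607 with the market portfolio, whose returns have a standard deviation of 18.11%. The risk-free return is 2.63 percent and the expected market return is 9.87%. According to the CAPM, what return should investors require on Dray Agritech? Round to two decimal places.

7.39%

β = ρ × σ_i / σ_m = 0.607 × 19.61% / 18.11% = 0.6573
MRP = 9.87% − 2.63% = 7.24%
E(R) = 2.63% + 0.6573 × 7.24% = 7.39%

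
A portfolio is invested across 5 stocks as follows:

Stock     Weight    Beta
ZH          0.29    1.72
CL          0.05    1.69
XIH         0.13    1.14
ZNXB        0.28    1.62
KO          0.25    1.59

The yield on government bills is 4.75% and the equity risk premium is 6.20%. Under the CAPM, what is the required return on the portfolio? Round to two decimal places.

β_P = Σ w_i β_i = 0.29×1.72 + 0.05×1.69 + 0.13×1.14 + 0.28×1.62 + 0.25×1.59 = 1.5826
E(R_P) = R_f + β_P × MRP = 4.75% + 1.5826 × 6.20% = 14.56%

14.56%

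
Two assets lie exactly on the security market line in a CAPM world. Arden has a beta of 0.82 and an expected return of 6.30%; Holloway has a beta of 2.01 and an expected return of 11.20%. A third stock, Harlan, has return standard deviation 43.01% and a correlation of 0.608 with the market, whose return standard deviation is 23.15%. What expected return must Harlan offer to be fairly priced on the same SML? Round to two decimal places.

MRP = (11.20% − 6.30%) / (2.01 − 0.82) = 4.1176%
R_f = 6.30% − 0.82 × 4.1176% = 2.9236%
β_Harlan = ρ·σ_i/σ_m = 0.608 × 43.01 / 23.15 = 1.1296
E(R_Harlan) = R_f + β × MRP = 2.9236% + 1.1296 × 4.1176% = 7.57%

7.57%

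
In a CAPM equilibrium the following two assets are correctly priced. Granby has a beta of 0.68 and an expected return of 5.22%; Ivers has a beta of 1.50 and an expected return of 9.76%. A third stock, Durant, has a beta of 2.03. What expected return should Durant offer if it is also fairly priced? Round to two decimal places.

MRP (SML slope) = (9.76% − 5.22%) / (1.50 − 0.68) = 4.54% / 0.82 = 5.5366%
R_f (intercept) = 5.22% − 0.68 × 5.5366% = 1.4551%
E(R_Durant) = R_f + β × MRP = 1.4551% + 2.03 × 5.5366% = 12.69%

12.69%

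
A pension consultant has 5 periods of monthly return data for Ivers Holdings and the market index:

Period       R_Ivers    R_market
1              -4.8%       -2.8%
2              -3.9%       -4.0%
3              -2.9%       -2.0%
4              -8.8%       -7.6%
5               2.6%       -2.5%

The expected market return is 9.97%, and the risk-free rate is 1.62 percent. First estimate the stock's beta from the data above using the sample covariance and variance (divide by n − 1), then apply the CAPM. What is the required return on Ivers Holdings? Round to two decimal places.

Mean R_i = (-4.8 − 3.9 − 2.9 − 8.8 + 2.6) / 5 = -3.5600%
Mean R_m = (-2.8 − 4.0 − 2.0 − 7.6 − 2.5) / 5 = -3.7800%
Σ(R_i − R̄_i)(R_m − R̄_m) = 27.9360  ⇒  Cov = 27.9360 / 4 = 6.9840
Σ(R_m − R̄_m)² = 20.4080  ⇒  Var(R_m) = 20.4080 / 4 = 5.1020
β = Cov / Var(R_m) = 6.9840 / 5.1020 = 1.3689
MRP = 9.97% − 1.62% = 8.35%
E(R) = R_f + β × MRP = 1.62% + 1.3689 × 8.35% = 13.05%

13.05%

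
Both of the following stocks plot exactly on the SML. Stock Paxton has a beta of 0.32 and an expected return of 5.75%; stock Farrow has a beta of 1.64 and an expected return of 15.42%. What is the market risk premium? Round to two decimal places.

7.33%

Both satisfy E(R) = R_f + β·MRP, so the slope of the SML is
MRP = (15.42% − 5.75%) / (1.64 − 0.32) = 9.67% / 1.32 = 7.3258%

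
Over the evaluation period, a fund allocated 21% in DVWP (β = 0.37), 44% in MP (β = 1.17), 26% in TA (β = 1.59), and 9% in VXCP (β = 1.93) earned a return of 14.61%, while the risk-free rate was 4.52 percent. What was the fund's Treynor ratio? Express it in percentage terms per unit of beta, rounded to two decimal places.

8.55%

β_P = 0.21×0.37 + 0.44×1.17 + 0.26×1.59 + 0.09×1.93 = 1.1796
Treynor = (R_P − R_f) / β_P = (14.61% − 4.52%) / 1.1796 = 10.09% / 1.1796 = 8.55%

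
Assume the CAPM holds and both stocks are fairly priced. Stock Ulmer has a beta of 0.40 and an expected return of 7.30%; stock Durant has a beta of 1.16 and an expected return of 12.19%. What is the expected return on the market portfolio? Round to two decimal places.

Both satisfy E(R) = R_f + β·MRP, so the slope of the SML is
MRP = (12.19% − 7.30%) / (1.16 − 0.40) = 4.89% / 0.76 = 6.4342%
R_f = E(R_Ulmer) − β_Ulmer·MRP = 7.30% − 0.40 × 6.4342% = 4.7263%
E(R_m) = R_f + MRP = 4.7263% + 6.4342% = 11.16%

11.16%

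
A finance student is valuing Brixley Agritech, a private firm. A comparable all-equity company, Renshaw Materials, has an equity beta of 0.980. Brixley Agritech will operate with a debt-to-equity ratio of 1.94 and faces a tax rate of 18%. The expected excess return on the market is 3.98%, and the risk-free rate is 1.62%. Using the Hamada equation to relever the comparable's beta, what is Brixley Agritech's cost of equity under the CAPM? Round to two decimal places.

11.73%

β_L = β_U × [1 + (1 − t)(D/E)] = 0.980 × [1 + (1 − 0.18) × 1.94]
    = 0.980 × [1 + 0.82 × 1.94] = 0.980 × 2.5908 = 2.5390
E(R) = R_f + β_L × MRP = 1.62% + 2.5390 × 3.98% = 11.73%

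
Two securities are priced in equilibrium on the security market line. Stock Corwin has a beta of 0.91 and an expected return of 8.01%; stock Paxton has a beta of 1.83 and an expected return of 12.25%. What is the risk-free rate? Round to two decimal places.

Both satisfy E(R) = R_f + β·MRP, so the slope of the SML is
MRP = (12.25% − 8.01%) / (1.83 − 0.91) = 4.24% / 0.92 = 4.6087%
R_f = E(R_Corwin) − β_Corwin·MRP = 8.01% − 0.91 × 4.6087% = 3.8161%

3.82%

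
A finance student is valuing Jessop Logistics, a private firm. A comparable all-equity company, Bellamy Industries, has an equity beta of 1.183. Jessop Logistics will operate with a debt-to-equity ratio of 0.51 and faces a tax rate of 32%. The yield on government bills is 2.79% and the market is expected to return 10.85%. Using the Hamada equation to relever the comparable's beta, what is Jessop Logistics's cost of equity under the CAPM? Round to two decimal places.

β_L = β_U × [1 + (1 − t)(D/E)] = 1.183 × [1 + (1 − 0.32) × 0.51]
    = 1.183 × [1 + 0.68 × 0.51] = 1.183 × 1.3468 = 1.5933
MRP = 10.85% − 2.79% = 8.06%
E(R) = R_f + β_L × MRP = 2.79% + 1.5933 × 8.06% = 15.63%

15.63%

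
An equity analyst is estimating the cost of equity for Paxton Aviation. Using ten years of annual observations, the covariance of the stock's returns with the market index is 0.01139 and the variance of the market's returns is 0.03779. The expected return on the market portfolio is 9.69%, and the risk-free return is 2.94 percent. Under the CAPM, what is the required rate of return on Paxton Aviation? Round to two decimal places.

4.97%

β = Cov(R_i, R_m) / Var(R_m) = 0.01139 / 0.03779 = 0.3014
MRP = 9.69% − 2.94% = 6.75%
E(R) = R_f + β × MRP = 2.94% + 0.3014 × 6.75% = 4.97%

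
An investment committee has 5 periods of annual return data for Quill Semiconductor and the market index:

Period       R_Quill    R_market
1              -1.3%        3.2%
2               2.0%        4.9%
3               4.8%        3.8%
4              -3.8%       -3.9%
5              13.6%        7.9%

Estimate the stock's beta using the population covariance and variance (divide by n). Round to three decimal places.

1.287

Mean R_i = (-1.3 + 2.0 + 4.8 − 3.8 + 13.6) / 5 = 3.0600%
Mean R_m = (3.2 + 4.9 + 3.8 − 3.9 + 7.9) / 5 = 3.1800%
Σ(R_i − R̄_i)(R_m − R̄_m) = 97.4860  ⇒  Cov = 97.4860 / 5 = 19.4972
Σ(R_m − R̄_m)² = 75.7480  ⇒  Var(R_m) = 75.7480 / 5 = 15.1496
β = Cov / Var(R_m) = 19.4972 / 15.1496 = 1.2870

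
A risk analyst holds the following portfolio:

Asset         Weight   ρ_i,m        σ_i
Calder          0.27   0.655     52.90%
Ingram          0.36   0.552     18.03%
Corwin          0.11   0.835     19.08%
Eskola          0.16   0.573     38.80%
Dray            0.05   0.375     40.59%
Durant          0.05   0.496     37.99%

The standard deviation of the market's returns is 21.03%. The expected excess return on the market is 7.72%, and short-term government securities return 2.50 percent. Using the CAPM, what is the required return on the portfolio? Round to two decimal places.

β_Calder = 0.655 × 52.90% / 21.03% = 1.6476
β_Ingram = 0.552 × 18.03% / 21.03% = 0.4733
β_Corwin = 0.835 × 19.08% / 21.03% = 0.7576
β_Eskola = 0.573 × 38.80% / 21.03% = 1.0572
β_Dray = 0.375 × 40.59% / 21.03% = 0.7238
β_Durant = 0.496 × 37.99% / 21.03% = 0.8960
β_P = Σ w_i β_i = 0.27×1.6476 + 0.36×0.4733 + 0.11×0.7576 + 0.16×1.0572 + 0.05×0.7238 + 0.05×0.8960 = 0.9487
E(R_P) = R_f + β_P × MRP = 2.50% + 0.9487 × 7.72% = 9.82%

9.82%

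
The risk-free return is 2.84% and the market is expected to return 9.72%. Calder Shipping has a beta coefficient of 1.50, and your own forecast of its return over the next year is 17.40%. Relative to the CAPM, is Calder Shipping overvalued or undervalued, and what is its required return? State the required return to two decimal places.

Undervalued; required return 13.16%

MRP = 9.72% − 2.84% = 6.88%
Required return = R_f + β·MRP = 2.84% + 1.50 × 6.88% = 13.16%
Forecast 17.40% > required 13.16% → the stock plots above the SML → undervalued.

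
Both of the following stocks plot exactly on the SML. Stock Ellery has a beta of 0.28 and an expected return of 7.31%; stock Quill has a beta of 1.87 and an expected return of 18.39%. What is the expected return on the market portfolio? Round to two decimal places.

12.33%

Both satisfy E(R) = R_f + β·MRP, so the slope of the SML is
MRP = (18.39% − 7.31%) / (1.87 − 0.28) = 11.08% / 1.59 = 6.9686%
R_f = E(R_Ellery) − β_Ellery·MRP = 7.31% − 0.28 × 6.9686% = 5.3588%
E(R_m) = R_f + MRP = 5.3588% + 6.9686% = 12.33%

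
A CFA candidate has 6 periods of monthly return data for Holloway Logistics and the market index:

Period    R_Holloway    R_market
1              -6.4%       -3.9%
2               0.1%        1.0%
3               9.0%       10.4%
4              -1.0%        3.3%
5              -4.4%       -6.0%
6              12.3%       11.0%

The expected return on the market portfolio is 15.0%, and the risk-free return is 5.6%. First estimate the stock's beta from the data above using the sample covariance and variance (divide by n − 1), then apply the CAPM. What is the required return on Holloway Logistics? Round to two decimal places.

15.04%

Mean R_i = (-6.4 + 0.1 + 9.0 − 1.0 − 4.4 + 12.3) / 6 = 1.6000%
Mean R_m = (-3.9 + 1.0 + 10.4 + 3.3 − 6.0 + 11.0) / 6 = 2.6333%
Σ(R_i − R̄_i)(R_m − R̄_m) = 251.7800  ⇒  Cov = 251.7800 / 5 = 50.3560
Σ(R_m − R̄_m)² = 250.6533  ⇒  Var(R_m) = 250.6533 / 5 = 50.1307
β = Cov / Var(R_m) = 50.3560 / 50.1307 = 1.0045
MRP = 15.0% − 5.6% = 9.40%
E(R) = R_f + β × MRP = 5.6% + 1.0045 × 9.4% = 15.04%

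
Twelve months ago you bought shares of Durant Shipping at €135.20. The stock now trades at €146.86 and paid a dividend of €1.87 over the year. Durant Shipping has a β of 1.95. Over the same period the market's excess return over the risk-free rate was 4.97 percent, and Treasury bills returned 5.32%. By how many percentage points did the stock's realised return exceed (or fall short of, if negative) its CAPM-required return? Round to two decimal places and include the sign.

-5.00%

Realised HPR = (P1 + D1 − P0) / P0 = (146.86 + 1.87 − 135.20) / 135.20 = 13.53 / 135.20 = 10.0074%
CAPM required = R_f + β·MRP = 5.32% + 1.95 × 4.97% = 15.0115%
α = realised − required = 10.0074% − 15.0115% = -5.00%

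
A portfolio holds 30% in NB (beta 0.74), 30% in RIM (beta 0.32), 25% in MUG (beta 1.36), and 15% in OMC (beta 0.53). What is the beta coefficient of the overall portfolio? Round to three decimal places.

0.738

β_P = Σ w_i β_i = 0.30×0.74 + 0.30×0.32 + 0.25×1.36 + 0.15×0.53 = 0.7375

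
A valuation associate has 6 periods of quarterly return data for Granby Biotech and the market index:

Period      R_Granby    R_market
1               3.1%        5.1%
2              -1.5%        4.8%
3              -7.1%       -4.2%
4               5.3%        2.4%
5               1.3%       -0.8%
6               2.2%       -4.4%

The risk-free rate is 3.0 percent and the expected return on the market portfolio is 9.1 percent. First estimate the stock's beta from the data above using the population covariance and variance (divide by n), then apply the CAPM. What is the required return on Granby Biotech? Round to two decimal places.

Mean R_i = (3.1 − 1.5 − 7.1 + 5.3 + 1.3 + 2.2) / 6 = 0.5500%
Mean R_m = (5.1 + 4.8 − 4.2 + 2.4 − 0.8 − 4.4) / 6 = 0.4833%
Σ(R_i − R̄_i)(R_m − R̄_m) = 38.8350  ⇒  Cov = 38.8350 / 6 = 6.4725
Σ(R_m − R̄_m)² = 91.0483  ⇒  Var(R_m) = 91.0483 / 6 = 15.1747
β = Cov / Var(R_m) = 6.4725 / 15.1747 = 0.4265
MRP = 9.1% − 3.0% = 6.10%
E(R) = R_f + β × MRP = 3.0% + 0.4265 × 6.1% = 5.60%

5.60%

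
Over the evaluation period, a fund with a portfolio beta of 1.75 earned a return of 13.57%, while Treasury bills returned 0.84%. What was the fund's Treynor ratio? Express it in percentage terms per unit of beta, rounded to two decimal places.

7.27%

Treynor = (R_P − R_f) / β_P = (13.57% − 0.84%) / 1.7500 = 12.73% / 1.7500 = 7.27%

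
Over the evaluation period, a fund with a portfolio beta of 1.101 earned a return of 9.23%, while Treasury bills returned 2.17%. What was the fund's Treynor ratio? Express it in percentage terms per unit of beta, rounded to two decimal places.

6.41%

Treynor = (R_P − R_f) / β_P = (9.23% − 2.17%) / 1.1010 = 7.06% / 1.1010 = 6.41%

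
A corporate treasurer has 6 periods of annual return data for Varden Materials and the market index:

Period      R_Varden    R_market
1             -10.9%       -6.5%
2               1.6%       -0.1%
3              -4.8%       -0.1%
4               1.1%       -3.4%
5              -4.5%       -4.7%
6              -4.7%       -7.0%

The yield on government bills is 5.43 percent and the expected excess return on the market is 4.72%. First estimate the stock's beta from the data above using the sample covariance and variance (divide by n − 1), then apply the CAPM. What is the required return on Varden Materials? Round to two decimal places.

9.64%

Mean R_i = (-10.9 + 1.6 − 4.8 + 1.1 − 4.5 − 4.7) / 6 = -3.7000%
Mean R_m = (-6.5 − 0.1 − 0.1 − 3.4 − 4.7 − 7.0) / 6 = -3.6333%
Σ(R_i − R̄_i)(R_m − R̄_m) = 40.8200  ⇒  Cov = 40.8200 / 5 = 8.1640
Σ(R_m − R̄_m)² = 45.7133  ⇒  Var(R_m) = 45.7133 / 5 = 9.1427
β = Cov / Var(R_m) = 8.1640 / 9.1427 = 0.8930
E(R) = R_f + β × MRP = 5.43% + 0.8930 × 4.72% = 9.64%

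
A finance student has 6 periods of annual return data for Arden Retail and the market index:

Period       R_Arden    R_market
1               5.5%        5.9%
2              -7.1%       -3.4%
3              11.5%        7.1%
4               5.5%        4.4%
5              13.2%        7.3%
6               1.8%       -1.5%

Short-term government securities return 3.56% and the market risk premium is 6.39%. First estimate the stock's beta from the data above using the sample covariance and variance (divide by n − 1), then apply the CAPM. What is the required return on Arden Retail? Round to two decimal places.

12.92%

Mean R_i = (5.5 − 7.1 + 11.5 + 5.5 + 13.2 + 1.8) / 6 = 5.0667%
Mean R_m = (5.9 − 3.4 + 7.1 + 4.4 + 7.3 − 1.5) / 6 = 3.3000%
Σ(R_i − R̄_i)(R_m − R̄_m) = 155.7800  ⇒  Cov = 155.7800 / 5 = 31.1560
Σ(R_m − R̄_m)² = 106.3400  ⇒  Var(R_m) = 106.3400 / 5 = 21.2680
β = Cov / Var(R_m) = 31.1560 / 21.2680 = 1.4649
E(R) = R_f + β × MRP = 3.56% + 1.4649 × 6.39% = 12.92%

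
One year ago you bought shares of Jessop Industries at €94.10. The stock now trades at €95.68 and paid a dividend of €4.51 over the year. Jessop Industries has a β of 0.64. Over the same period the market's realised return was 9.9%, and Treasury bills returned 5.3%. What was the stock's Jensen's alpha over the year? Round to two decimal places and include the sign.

Realised HPR = (P1 + D1 − P0) / P0 = (95.68 + 4.51 − 94.10) / 94.10 = 6.09 / 94.10 = 6.4718%
MRP = 9.9% − 5.3% = 4.60%
CAPM required = R_f + β·MRP = 5.3% + 0.64 × 4.6% = 8.2440%
α = realised − required = 6.4718% − 8.2440% = -1.77%

-1.77%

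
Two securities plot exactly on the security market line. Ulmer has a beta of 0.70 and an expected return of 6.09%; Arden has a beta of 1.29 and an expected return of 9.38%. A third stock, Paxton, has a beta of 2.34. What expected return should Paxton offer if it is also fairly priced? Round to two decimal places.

15.24%

MRP (SML slope) = (9.38% − 6.09%) / (1.29 − 0.70) = 3.29% / 0.59 = 5.5763%
R_f (intercept) = 6.09% − 0.70 × 5.5763% = 2.1866%
E(R_Paxton) = R_f + β × MRP = 2.1866% + 2.34 × 5.5763% = 15.24%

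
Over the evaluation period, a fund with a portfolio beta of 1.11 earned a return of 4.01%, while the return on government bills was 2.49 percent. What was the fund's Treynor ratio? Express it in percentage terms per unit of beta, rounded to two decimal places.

1.37%

Treynor = (R_P − R_f) / β_P = (4.01% − 2.49%) / 1.1100 = 1.52% / 1.1100 = 1.37%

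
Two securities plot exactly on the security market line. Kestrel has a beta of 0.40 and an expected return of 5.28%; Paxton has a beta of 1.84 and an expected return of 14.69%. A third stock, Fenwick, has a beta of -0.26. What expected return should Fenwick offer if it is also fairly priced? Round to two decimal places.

0.97%

MRP (SML slope) = (14.69% − 5.28%) / (1.84 − 0.40) = 9.41% / 1.44 = 6.5347%
R_f (intercept) = 5.28% − 0.40 × 6.5347% = 2.6661%
E(R_Fenwick) = R_f + β × MRP = 2.6661% + -0.26 × 6.5347% = 0.97%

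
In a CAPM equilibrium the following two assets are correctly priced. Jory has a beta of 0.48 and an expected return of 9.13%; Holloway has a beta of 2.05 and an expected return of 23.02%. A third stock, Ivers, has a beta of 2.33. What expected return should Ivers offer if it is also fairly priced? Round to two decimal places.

MRP (SML slope) = (23.02% − 9.13%) / (2.05 − 0.48) = 13.89% / 1.57 = 8.8471%
R_f (intercept) = 9.13% − 0.48 × 8.8471% = 4.8834%
E(R_Ivers) = R_f + β × MRP = 4.8834% + 2.33 × 8.8471% = 25.50%

25.50%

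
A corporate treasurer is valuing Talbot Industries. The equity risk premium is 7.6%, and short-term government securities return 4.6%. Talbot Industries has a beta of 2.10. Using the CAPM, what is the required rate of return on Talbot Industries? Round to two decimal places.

E(R) = R_f + β × MRP = 4.6% + 2.10 × 7.6% = 20.56%

20.56%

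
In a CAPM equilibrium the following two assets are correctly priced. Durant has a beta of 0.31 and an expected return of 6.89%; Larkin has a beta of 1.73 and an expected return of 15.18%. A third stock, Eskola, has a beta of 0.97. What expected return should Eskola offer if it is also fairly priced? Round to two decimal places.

10.74%

MRP (SML slope) = (15.18% − 6.89%) / (1.73 − 0.31) = 8.29% / 1.42 = 5.8380%
R_f (intercept) = 6.89% − 0.31 × 5.8380% = 5.0802%
E(R_Eskola) = R_f + β × MRP = 5.0802% + 0.97 × 5.8380% = 10.74%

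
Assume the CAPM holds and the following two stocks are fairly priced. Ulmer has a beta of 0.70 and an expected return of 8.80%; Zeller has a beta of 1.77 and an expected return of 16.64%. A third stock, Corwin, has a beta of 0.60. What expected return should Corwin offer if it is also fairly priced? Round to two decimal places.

8.07%

MRP (SML slope) = (16.64% − 8.80%) / (1.77 − 0.70) = 7.84% / 1.07 = 7.3271%
R_f (intercept) = 8.80% − 0.70 × 7.3271% = 3.6710%
E(R_Corwin) = R_f + β × MRP = 3.6710% + 0.60 × 7.3271% = 8.07%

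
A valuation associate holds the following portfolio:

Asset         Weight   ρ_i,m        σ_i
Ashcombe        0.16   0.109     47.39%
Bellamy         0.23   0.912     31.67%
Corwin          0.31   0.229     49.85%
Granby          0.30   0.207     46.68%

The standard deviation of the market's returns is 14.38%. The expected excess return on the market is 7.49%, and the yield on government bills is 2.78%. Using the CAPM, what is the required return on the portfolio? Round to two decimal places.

β_Ashcombe = 0.109 × 47.39% / 14.38% = 0.3592
β_Bellamy = 0.912 × 31.67% / 14.38% = 2.0086
β_Corwin = 0.229 × 49.85% / 14.38% = 0.7939
β_Granby = 0.207 × 46.68% / 14.38% = 0.6720
β_P = Σ w_i β_i = 0.16×0.3592 + 0.23×2.0086 + 0.31×0.7939 + 0.30×0.6720 = 0.9672
E(R_P) = R_f + β_P × MRP = 2.78% + 0.9672 × 7.49% = 10.02%

10.02%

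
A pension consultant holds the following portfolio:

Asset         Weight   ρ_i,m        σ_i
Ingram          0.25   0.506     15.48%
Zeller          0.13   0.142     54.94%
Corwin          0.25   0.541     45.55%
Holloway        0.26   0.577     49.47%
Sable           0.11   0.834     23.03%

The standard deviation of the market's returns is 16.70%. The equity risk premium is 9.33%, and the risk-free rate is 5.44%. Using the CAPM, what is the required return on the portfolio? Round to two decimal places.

β_Ingram = 0.506 × 15.48% / 16.70% = 0.4690
β_Zeller = 0.142 × 54.94% / 16.70% = 0.4672
β_Corwin = 0.541 × 45.55% / 16.70% = 1.4756
β_Holloway = 0.577 × 49.47% / 16.70% = 1.7092
β_Sable = 0.834 × 23.03% / 16.70% = 1.1501
β_P = Σ w_i β_i = 0.25×0.4690 + 0.13×0.4672 + 0.25×1.4756 + 0.26×1.7092 + 0.11×1.1501 = 1.1178
E(R_P) = R_f + β_P × MRP = 5.44% + 1.1178 × 9.33% = 15.87%

15.87%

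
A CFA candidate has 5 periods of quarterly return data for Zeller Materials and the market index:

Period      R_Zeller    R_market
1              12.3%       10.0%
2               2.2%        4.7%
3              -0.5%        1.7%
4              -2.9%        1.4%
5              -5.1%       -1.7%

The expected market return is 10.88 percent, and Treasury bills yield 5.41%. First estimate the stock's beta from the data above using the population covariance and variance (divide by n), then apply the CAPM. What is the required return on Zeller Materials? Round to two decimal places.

13.67%

Mean R_i = (12.3 + 2.2 − 0.5 − 2.9 − 5.1) / 5 = 1.2000%
Mean R_m = (10.0 + 4.7 + 1.7 + 1.4 − 1.7) / 5 = 3.2200%
Σ(R_i − R̄_i)(R_m − R̄_m) = 117.7800  ⇒  Cov = 117.7800 / 5 = 23.5560
Σ(R_m − R̄_m)² = 77.9880  ⇒  Var(R_m) = 77.9880 / 5 = 15.5976
β = Cov / Var(R_m) = 23.5560 / 15.5976 = 1.5102
MRP = 10.88% − 5.41% = 5.47%
E(R) = R_f + β × MRP = 5.41% + 1.5102 × 5.47% = 13.67%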